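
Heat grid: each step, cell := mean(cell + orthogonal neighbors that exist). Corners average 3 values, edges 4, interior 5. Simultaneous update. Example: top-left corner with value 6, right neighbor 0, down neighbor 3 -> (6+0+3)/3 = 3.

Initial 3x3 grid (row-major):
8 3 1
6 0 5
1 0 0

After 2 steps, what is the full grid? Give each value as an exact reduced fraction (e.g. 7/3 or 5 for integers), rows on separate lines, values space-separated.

After step 1:
  17/3 3 3
  15/4 14/5 3/2
  7/3 1/4 5/3
After step 2:
  149/36 217/60 5/2
  291/80 113/50 269/120
  19/9 141/80 41/36

Answer: 149/36 217/60 5/2
291/80 113/50 269/120
19/9 141/80 41/36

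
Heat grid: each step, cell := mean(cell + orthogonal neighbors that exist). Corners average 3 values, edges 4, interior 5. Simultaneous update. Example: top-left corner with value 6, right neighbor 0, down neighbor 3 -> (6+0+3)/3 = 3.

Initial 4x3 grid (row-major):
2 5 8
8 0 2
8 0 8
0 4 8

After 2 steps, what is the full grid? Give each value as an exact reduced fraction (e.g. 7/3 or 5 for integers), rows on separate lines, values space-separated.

Answer: 53/12 67/16 53/12
33/8 79/20 17/4
33/8 37/10 59/12
11/3 53/12 85/18

Derivation:
After step 1:
  5 15/4 5
  9/2 3 9/2
  4 4 9/2
  4 3 20/3
After step 2:
  53/12 67/16 53/12
  33/8 79/20 17/4
  33/8 37/10 59/12
  11/3 53/12 85/18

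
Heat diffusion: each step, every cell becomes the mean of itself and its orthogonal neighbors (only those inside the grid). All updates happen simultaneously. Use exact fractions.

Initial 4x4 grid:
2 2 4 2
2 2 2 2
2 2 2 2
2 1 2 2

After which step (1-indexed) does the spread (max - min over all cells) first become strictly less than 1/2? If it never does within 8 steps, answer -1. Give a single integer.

Step 1: max=8/3, min=5/3, spread=1
Step 2: max=151/60, min=209/120, spread=31/40
Step 3: max=1291/540, min=1949/1080, spread=211/360
Step 4: max=37441/16200, min=59759/32400, spread=5041/10800
  -> spread < 1/2 first at step 4
Step 5: max=1106377/486000, min=1822421/972000, spread=130111/324000
Step 6: max=16304537/7290000, min=11090161/5832000, spread=3255781/9720000
Step 7: max=966157021/437400000, min=1685232989/874800000, spread=82360351/291600000
Step 8: max=7164236839/3280500000, min=51090161249/26244000000, spread=2074577821/8748000000

Answer: 4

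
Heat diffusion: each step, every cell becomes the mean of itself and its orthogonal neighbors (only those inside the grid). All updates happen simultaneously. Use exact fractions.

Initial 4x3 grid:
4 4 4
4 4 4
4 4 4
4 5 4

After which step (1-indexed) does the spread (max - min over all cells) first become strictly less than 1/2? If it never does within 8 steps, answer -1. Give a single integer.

Answer: 1

Derivation:
Step 1: max=13/3, min=4, spread=1/3
  -> spread < 1/2 first at step 1
Step 2: max=1027/240, min=4, spread=67/240
Step 3: max=9077/2160, min=4, spread=437/2160
Step 4: max=3613531/864000, min=4009/1000, spread=29951/172800
Step 5: max=32319821/7776000, min=13579/3375, spread=206761/1555200
Step 6: max=12897795571/3110400000, min=21765671/5400000, spread=14430763/124416000
Step 7: max=771603741689/186624000000, min=1745652727/432000000, spread=139854109/1492992000
Step 8: max=46212231890251/11197440000000, min=157371228977/38880000000, spread=7114543559/89579520000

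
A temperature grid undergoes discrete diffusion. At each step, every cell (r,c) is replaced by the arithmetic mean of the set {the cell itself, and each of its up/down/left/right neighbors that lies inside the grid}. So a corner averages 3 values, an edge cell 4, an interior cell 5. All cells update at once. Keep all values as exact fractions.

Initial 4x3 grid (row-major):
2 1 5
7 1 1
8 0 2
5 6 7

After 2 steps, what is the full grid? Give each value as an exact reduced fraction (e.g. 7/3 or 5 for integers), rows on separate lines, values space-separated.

After step 1:
  10/3 9/4 7/3
  9/2 2 9/4
  5 17/5 5/2
  19/3 9/2 5
After step 2:
  121/36 119/48 41/18
  89/24 72/25 109/48
  577/120 87/25 263/80
  95/18 577/120 4

Answer: 121/36 119/48 41/18
89/24 72/25 109/48
577/120 87/25 263/80
95/18 577/120 4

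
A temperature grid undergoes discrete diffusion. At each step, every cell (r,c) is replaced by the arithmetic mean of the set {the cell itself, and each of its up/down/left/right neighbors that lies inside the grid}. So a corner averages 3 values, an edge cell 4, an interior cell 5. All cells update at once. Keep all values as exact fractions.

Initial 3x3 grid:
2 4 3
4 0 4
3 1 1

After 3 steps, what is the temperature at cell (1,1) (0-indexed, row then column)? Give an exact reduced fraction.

Answer: 14929/6000

Derivation:
Step 1: cell (1,1) = 13/5
Step 2: cell (1,1) = 207/100
Step 3: cell (1,1) = 14929/6000
Full grid after step 3:
  2983/1080 4113/1600 5881/2160
  11339/4800 14929/6000 8123/3600
  2483/1080 28817/14400 1547/720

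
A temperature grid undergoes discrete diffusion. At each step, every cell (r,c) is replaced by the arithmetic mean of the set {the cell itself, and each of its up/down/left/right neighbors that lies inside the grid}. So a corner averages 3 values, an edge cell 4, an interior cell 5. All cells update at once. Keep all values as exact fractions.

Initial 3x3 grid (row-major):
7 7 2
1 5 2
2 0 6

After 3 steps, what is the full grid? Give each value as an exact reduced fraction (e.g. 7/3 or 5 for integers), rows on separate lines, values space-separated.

After step 1:
  5 21/4 11/3
  15/4 3 15/4
  1 13/4 8/3
After step 2:
  14/3 203/48 38/9
  51/16 19/5 157/48
  8/3 119/48 29/9
After step 3:
  145/36 12181/2880 211/54
  3437/960 509/150 10451/2880
  25/9 8761/2880 323/108

Answer: 145/36 12181/2880 211/54
3437/960 509/150 10451/2880
25/9 8761/2880 323/108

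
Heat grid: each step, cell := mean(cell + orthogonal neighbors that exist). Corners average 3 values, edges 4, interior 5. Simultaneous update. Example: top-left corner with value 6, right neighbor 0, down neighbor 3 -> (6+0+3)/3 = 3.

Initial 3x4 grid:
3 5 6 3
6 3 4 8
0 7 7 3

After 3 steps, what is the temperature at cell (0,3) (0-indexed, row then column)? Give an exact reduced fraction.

Answer: 11041/2160

Derivation:
Step 1: cell (0,3) = 17/3
Step 2: cell (0,3) = 44/9
Step 3: cell (0,3) = 11041/2160
Full grid after step 3:
  1847/432 32401/7200 35041/7200 11041/2160
  4951/1200 9181/2000 30133/6000 36991/7200
  923/216 8219/1800 6061/1200 479/90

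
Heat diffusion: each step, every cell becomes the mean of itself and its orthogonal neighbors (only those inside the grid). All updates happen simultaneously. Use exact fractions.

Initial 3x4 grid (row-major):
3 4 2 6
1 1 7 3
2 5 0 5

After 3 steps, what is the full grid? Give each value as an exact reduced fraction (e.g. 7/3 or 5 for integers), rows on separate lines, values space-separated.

After step 1:
  8/3 5/2 19/4 11/3
  7/4 18/5 13/5 21/4
  8/3 2 17/4 8/3
After step 2:
  83/36 811/240 811/240 41/9
  641/240 249/100 409/100 851/240
  77/36 751/240 691/240 73/18
After step 3:
  376/135 20797/7200 27727/7200 4133/1080
  34579/14400 18911/6000 19661/6000 58489/14400
  1429/540 19147/7200 25477/7200 3773/1080

Answer: 376/135 20797/7200 27727/7200 4133/1080
34579/14400 18911/6000 19661/6000 58489/14400
1429/540 19147/7200 25477/7200 3773/1080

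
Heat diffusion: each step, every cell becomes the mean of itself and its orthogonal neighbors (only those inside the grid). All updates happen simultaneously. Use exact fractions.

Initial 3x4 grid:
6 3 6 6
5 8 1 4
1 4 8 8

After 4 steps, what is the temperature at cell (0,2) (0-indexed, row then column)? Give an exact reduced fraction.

Step 1: cell (0,2) = 4
Step 2: cell (0,2) = 1229/240
Step 3: cell (0,2) = 34541/7200
Step 4: cell (0,2) = 1088177/216000
Full grid after step 4:
  312721/64800 1034857/216000 1088177/216000 649807/129600
  167177/36000 295417/60000 199353/40000 505217/96000
  76499/16200 258683/54000 140819/27000 683057/129600

Answer: 1088177/216000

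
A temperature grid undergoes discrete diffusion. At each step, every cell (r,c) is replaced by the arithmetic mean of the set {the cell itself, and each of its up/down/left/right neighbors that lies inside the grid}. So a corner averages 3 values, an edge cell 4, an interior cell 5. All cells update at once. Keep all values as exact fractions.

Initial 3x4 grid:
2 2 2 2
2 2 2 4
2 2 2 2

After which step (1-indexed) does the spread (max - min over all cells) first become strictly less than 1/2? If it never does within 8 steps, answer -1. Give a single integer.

Answer: 3

Derivation:
Step 1: max=8/3, min=2, spread=2/3
Step 2: max=307/120, min=2, spread=67/120
Step 3: max=2597/1080, min=2, spread=437/1080
  -> spread < 1/2 first at step 3
Step 4: max=1021531/432000, min=1009/500, spread=29951/86400
Step 5: max=8991821/3888000, min=6908/3375, spread=206761/777600
Step 6: max=3566595571/1555200000, min=5565671/2700000, spread=14430763/62208000
Step 7: max=211731741689/93312000000, min=449652727/216000000, spread=139854109/746496000
Step 8: max=12619911890251/5598720000000, min=40731228977/19440000000, spread=7114543559/44789760000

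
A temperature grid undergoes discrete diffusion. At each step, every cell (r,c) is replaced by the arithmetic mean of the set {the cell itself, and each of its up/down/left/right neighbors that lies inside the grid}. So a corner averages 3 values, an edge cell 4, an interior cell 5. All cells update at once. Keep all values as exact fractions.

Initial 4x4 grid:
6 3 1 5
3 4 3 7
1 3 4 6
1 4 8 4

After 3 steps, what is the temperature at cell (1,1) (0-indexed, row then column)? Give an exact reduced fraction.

Step 1: cell (1,1) = 16/5
Step 2: cell (1,1) = 86/25
Step 3: cell (1,1) = 1749/500
Full grid after step 3:
  154/45 1419/400 13759/3600 563/135
  3887/1200 1749/500 6053/1500 16369/3600
  3587/1200 3503/1000 4427/1000 1981/400
  1067/360 2191/600 2749/600 1883/360

Answer: 1749/500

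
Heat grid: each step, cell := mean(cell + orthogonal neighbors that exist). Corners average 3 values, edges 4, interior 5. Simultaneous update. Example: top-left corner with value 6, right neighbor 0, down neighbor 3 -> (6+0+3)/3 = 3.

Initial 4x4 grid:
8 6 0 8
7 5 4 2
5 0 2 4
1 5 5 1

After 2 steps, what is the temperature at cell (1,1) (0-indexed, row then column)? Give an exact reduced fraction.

Answer: 107/25

Derivation:
Step 1: cell (1,1) = 22/5
Step 2: cell (1,1) = 107/25
Full grid after step 2:
  6 413/80 911/240 37/9
  209/40 107/25 19/5 761/240
  497/120 84/25 29/10 157/48
  29/9 49/15 37/12 53/18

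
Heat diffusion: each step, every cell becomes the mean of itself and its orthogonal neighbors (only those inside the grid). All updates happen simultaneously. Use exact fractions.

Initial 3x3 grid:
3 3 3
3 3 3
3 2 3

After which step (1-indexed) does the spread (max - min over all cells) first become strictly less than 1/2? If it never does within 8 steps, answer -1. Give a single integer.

Step 1: max=3, min=8/3, spread=1/3
  -> spread < 1/2 first at step 1
Step 2: max=3, min=653/240, spread=67/240
Step 3: max=593/200, min=6043/2160, spread=1807/10800
Step 4: max=15839/5400, min=2434037/864000, spread=33401/288000
Step 5: max=1576609/540000, min=22098067/7776000, spread=3025513/38880000
Step 6: max=83644051/28800000, min=8866273133/3110400000, spread=53531/995328
Step 7: max=22536883949/7776000000, min=533839074151/186624000000, spread=450953/11943936
Step 8: max=2698351389481/933120000000, min=32083416439397/11197440000000, spread=3799043/143327232

Answer: 1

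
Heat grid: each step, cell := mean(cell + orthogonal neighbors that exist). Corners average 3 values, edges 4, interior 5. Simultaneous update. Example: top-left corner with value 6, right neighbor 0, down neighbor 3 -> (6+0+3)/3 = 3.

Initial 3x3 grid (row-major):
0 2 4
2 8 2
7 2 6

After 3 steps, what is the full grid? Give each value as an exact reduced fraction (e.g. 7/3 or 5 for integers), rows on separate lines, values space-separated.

Answer: 6347/2160 2753/800 3581/1080
18043/4800 3533/1000 1223/300
1049/270 7031/1600 8807/2160

Derivation:
After step 1:
  4/3 7/2 8/3
  17/4 16/5 5
  11/3 23/4 10/3
After step 2:
  109/36 107/40 67/18
  249/80 217/50 71/20
  41/9 319/80 169/36
After step 3:
  6347/2160 2753/800 3581/1080
  18043/4800 3533/1000 1223/300
  1049/270 7031/1600 8807/2160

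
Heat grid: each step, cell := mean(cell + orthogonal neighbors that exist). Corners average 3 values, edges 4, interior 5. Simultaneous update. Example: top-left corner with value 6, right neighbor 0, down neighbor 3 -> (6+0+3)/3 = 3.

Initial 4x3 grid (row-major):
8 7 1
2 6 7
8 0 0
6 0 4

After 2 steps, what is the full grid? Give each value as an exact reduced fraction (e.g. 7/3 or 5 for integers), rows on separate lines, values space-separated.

Answer: 103/18 617/120 14/3
301/60 111/25 313/80
131/30 329/100 623/240
67/18 113/40 79/36

Derivation:
After step 1:
  17/3 11/2 5
  6 22/5 7/2
  4 14/5 11/4
  14/3 5/2 4/3
After step 2:
  103/18 617/120 14/3
  301/60 111/25 313/80
  131/30 329/100 623/240
  67/18 113/40 79/36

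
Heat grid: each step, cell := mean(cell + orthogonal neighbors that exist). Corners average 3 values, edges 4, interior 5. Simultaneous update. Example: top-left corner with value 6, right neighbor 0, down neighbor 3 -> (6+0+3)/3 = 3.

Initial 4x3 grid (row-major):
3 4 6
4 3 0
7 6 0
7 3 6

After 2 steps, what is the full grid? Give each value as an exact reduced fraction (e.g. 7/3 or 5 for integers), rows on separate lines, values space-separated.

Answer: 143/36 18/5 115/36
1039/240 177/50 719/240
1183/240 217/50 241/80
103/18 539/120 23/6

Derivation:
After step 1:
  11/3 4 10/3
  17/4 17/5 9/4
  6 19/5 3
  17/3 11/2 3
After step 2:
  143/36 18/5 115/36
  1039/240 177/50 719/240
  1183/240 217/50 241/80
  103/18 539/120 23/6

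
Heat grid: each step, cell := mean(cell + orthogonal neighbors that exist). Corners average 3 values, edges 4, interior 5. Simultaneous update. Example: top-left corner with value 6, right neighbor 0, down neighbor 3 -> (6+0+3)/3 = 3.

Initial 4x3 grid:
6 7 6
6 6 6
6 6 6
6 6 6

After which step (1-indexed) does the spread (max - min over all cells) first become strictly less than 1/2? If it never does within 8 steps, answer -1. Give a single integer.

Step 1: max=19/3, min=6, spread=1/3
  -> spread < 1/2 first at step 1
Step 2: max=1507/240, min=6, spread=67/240
Step 3: max=13397/2160, min=6, spread=437/2160
Step 4: max=5341531/864000, min=6009/1000, spread=29951/172800
Step 5: max=47871821/7776000, min=20329/3375, spread=206761/1555200
Step 6: max=19118595571/3110400000, min=32565671/5400000, spread=14430763/124416000
Step 7: max=1144851741689/186624000000, min=2609652727/432000000, spread=139854109/1492992000
Step 8: max=68607111890251/11197440000000, min=235131228977/38880000000, spread=7114543559/89579520000

Answer: 1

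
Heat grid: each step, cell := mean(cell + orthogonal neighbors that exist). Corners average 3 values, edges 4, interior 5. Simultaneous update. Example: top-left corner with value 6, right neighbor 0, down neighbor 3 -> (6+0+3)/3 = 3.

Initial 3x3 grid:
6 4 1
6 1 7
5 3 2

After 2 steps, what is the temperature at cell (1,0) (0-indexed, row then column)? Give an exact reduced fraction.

Step 1: cell (1,0) = 9/2
Step 2: cell (1,0) = 187/40
Full grid after step 2:
  77/18 62/15 13/4
  187/40 86/25 299/80
  143/36 937/240 19/6

Answer: 187/40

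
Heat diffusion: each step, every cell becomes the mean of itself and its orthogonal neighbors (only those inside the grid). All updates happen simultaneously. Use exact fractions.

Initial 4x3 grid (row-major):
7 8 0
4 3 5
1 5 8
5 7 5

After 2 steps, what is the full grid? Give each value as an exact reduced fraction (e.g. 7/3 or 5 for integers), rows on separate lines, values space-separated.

Answer: 175/36 121/24 77/18
113/24 441/100 229/48
499/120 124/25 1273/240
163/36 213/40 215/36

Derivation:
After step 1:
  19/3 9/2 13/3
  15/4 5 4
  15/4 24/5 23/4
  13/3 11/2 20/3
After step 2:
  175/36 121/24 77/18
  113/24 441/100 229/48
  499/120 124/25 1273/240
  163/36 213/40 215/36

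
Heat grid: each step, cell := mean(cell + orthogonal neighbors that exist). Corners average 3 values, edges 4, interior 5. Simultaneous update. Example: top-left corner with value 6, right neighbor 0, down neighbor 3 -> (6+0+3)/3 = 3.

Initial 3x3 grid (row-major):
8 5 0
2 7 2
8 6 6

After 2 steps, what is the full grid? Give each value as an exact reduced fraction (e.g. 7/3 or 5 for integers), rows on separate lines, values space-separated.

Answer: 65/12 251/60 133/36
1259/240 523/100 303/80
55/9 423/80 91/18

Derivation:
After step 1:
  5 5 7/3
  25/4 22/5 15/4
  16/3 27/4 14/3
After step 2:
  65/12 251/60 133/36
  1259/240 523/100 303/80
  55/9 423/80 91/18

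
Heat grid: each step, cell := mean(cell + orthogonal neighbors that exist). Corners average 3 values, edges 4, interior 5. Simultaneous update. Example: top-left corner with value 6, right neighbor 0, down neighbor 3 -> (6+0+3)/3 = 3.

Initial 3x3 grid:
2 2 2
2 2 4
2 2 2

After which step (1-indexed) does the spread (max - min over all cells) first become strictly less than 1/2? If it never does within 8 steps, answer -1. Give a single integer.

Answer: 3

Derivation:
Step 1: max=8/3, min=2, spread=2/3
Step 2: max=307/120, min=2, spread=67/120
Step 3: max=2597/1080, min=207/100, spread=1807/5400
  -> spread < 1/2 first at step 3
Step 4: max=1021963/432000, min=5761/2700, spread=33401/144000
Step 5: max=9005933/3888000, min=583391/270000, spread=3025513/19440000
Step 6: max=3575326867/1555200000, min=31555949/14400000, spread=53531/497664
Step 7: max=212656925849/93312000000, min=8567116051/3888000000, spread=450953/5971968
Step 8: max=12706343560603/5598720000000, min=1034128610519/466560000000, spread=3799043/71663616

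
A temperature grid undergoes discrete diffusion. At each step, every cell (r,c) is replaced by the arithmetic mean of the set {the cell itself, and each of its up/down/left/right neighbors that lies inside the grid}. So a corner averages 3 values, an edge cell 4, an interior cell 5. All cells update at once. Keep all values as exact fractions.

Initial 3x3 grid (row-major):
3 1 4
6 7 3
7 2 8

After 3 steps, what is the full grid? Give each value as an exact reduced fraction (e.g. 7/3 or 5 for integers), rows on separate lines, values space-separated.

Answer: 4369/1080 6639/1600 8233/2160
69451/14400 6503/1500 3657/800
1187/240 1159/225 5089/1080

Derivation:
After step 1:
  10/3 15/4 8/3
  23/4 19/5 11/2
  5 6 13/3
After step 2:
  77/18 271/80 143/36
  1073/240 124/25 163/40
  67/12 287/60 95/18
After step 3:
  4369/1080 6639/1600 8233/2160
  69451/14400 6503/1500 3657/800
  1187/240 1159/225 5089/1080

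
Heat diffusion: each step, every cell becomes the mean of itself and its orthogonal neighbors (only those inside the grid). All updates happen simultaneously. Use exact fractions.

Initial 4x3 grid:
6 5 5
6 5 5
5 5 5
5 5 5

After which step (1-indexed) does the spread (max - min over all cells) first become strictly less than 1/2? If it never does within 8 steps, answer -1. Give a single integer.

Step 1: max=17/3, min=5, spread=2/3
Step 2: max=197/36, min=5, spread=17/36
  -> spread < 1/2 first at step 2
Step 3: max=727/135, min=5, spread=52/135
Step 4: max=689249/129600, min=9047/1800, spread=7573/25920
Step 5: max=41049001/7776000, min=136217/27000, spread=363701/1555200
Step 6: max=2448653999/466560000, min=3647413/720000, spread=681043/3732480
Step 7: max=146337337141/27993600000, min=987882089/194400000, spread=163292653/1119744000
Step 8: max=8752907884319/1679616000000, min=29717139163/5832000000, spread=1554974443/13436928000

Answer: 2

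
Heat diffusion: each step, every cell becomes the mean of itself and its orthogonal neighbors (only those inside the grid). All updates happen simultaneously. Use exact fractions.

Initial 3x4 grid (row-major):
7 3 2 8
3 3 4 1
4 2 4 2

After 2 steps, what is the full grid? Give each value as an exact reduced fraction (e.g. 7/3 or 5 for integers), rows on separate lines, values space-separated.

Answer: 37/9 23/6 217/60 35/9
175/48 341/100 84/25 251/80
7/2 49/16 683/240 109/36

Derivation:
After step 1:
  13/3 15/4 17/4 11/3
  17/4 3 14/5 15/4
  3 13/4 3 7/3
After step 2:
  37/9 23/6 217/60 35/9
  175/48 341/100 84/25 251/80
  7/2 49/16 683/240 109/36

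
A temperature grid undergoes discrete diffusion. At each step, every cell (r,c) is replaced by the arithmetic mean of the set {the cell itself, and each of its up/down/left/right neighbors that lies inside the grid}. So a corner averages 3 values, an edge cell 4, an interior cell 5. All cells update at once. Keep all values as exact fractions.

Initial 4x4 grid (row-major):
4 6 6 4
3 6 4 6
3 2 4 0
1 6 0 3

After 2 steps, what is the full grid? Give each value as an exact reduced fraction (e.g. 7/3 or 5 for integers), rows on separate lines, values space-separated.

Answer: 83/18 571/120 631/120 83/18
887/240 231/50 199/50 1037/240
827/240 149/50 179/50 39/16
47/18 391/120 17/8 5/2

Derivation:
After step 1:
  13/3 11/2 5 16/3
  4 21/5 26/5 7/2
  9/4 21/5 2 13/4
  10/3 9/4 13/4 1
After step 2:
  83/18 571/120 631/120 83/18
  887/240 231/50 199/50 1037/240
  827/240 149/50 179/50 39/16
  47/18 391/120 17/8 5/2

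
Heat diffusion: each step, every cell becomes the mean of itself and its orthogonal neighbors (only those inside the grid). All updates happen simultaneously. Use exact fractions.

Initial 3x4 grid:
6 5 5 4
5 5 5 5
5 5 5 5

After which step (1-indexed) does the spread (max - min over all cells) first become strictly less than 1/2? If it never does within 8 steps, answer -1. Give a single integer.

Step 1: max=16/3, min=14/3, spread=2/3
Step 2: max=95/18, min=85/18, spread=5/9
Step 3: max=2233/432, min=2087/432, spread=73/216
  -> spread < 1/2 first at step 3
Step 4: max=133187/25920, min=126013/25920, spread=3587/12960
Step 5: max=1586597/311040, min=1523803/311040, spread=31397/155520
Step 6: max=94866271/18662400, min=91757729/18662400, spread=1554271/9331200
Step 7: max=7566262493/1492992000, min=7363657507/1492992000, spread=101302493/746496000
Step 8: max=90575587739/17915904000, min=88583452261/17915904000, spread=996067739/8957952000

Answer: 3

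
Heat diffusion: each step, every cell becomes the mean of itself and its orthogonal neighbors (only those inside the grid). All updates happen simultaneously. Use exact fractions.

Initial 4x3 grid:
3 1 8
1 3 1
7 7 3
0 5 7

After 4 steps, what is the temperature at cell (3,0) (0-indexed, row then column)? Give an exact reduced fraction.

Step 1: cell (3,0) = 4
Step 2: cell (3,0) = 25/6
Step 3: cell (3,0) = 155/36
Step 4: cell (3,0) = 180629/43200
Full grid after step 4:
  414287/129600 931211/288000 452587/129600
  730747/216000 436909/120000 802247/216000
  283529/72000 483209/120000 306029/72000
  180629/43200 1269631/288000 64043/14400

Answer: 180629/43200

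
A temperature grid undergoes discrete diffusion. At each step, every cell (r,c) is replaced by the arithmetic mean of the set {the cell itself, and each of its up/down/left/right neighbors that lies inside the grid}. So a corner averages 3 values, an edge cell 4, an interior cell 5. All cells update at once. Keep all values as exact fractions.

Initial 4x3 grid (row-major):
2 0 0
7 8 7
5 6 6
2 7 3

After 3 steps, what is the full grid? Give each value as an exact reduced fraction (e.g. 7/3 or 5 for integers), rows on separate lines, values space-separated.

After step 1:
  3 5/2 7/3
  11/2 28/5 21/4
  5 32/5 11/2
  14/3 9/2 16/3
After step 2:
  11/3 403/120 121/36
  191/40 101/20 1121/240
  647/120 27/5 1349/240
  85/18 209/40 46/9
After step 3:
  59/15 5557/1440 8201/2160
  1133/240 5581/1200 6733/1440
  913/180 427/80 7489/1440
  2761/540 491/96 11489/2160

Answer: 59/15 5557/1440 8201/2160
1133/240 5581/1200 6733/1440
913/180 427/80 7489/1440
2761/540 491/96 11489/2160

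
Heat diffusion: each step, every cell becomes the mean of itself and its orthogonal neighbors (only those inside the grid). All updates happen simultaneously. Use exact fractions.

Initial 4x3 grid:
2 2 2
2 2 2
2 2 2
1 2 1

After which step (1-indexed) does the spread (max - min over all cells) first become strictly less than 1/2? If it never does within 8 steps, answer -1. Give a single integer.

Step 1: max=2, min=3/2, spread=1/2
Step 2: max=2, min=59/36, spread=13/36
  -> spread < 1/2 first at step 2
Step 3: max=2, min=2443/1440, spread=437/1440
Step 4: max=569/288, min=5657/3240, spread=2977/12960
Step 5: max=4421/2250, min=9152179/5184000, spread=206761/1036800
Step 6: max=1401853/720000, min=556271321/311040000, spread=1973167/12441600
Step 7: max=62741239/32400000, min=33606391339/18662400000, spread=101302493/746496000
Step 8: max=14966658829/7776000000, min=2030690404001/1119744000000, spread=996067739/8957952000

Answer: 2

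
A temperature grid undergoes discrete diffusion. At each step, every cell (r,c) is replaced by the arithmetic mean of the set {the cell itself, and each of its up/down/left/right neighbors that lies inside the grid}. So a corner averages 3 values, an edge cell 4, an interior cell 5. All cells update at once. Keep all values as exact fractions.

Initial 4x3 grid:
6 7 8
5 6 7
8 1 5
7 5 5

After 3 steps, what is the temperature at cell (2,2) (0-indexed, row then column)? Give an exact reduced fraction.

Answer: 2069/400

Derivation:
Step 1: cell (2,2) = 9/2
Step 2: cell (2,2) = 21/4
Step 3: cell (2,2) = 2069/400
Full grid after step 3:
  4399/720 91639/14400 13727/2160
  1187/200 34451/6000 21541/3600
  9823/1800 8149/1500 2069/400
  149/27 36577/7200 365/72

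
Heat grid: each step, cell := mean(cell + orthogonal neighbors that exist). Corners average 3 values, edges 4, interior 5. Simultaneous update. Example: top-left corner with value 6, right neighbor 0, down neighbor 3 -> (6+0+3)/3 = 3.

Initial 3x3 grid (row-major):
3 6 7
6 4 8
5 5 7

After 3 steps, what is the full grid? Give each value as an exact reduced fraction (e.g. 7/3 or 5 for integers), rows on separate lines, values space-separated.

After step 1:
  5 5 7
  9/2 29/5 13/2
  16/3 21/4 20/3
After step 2:
  29/6 57/10 37/6
  619/120 541/100 779/120
  181/36 461/80 221/36
After step 3:
  1883/360 2211/400 2203/360
  36773/7200 11409/2000 43573/7200
  11483/2160 26807/4800 13243/2160

Answer: 1883/360 2211/400 2203/360
36773/7200 11409/2000 43573/7200
11483/2160 26807/4800 13243/2160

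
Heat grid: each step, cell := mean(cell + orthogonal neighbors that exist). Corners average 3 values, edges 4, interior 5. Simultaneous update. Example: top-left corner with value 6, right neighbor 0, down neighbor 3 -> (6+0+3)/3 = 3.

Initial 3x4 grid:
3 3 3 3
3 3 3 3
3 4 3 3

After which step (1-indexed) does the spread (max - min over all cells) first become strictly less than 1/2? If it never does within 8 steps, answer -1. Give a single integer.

Step 1: max=10/3, min=3, spread=1/3
  -> spread < 1/2 first at step 1
Step 2: max=391/120, min=3, spread=31/120
Step 3: max=3451/1080, min=3, spread=211/1080
Step 4: max=340897/108000, min=5447/1800, spread=14077/108000
Step 5: max=3056407/972000, min=327683/108000, spread=5363/48600
Step 6: max=91220809/29160000, min=182869/60000, spread=93859/1166400
Step 7: max=5459074481/1749600000, min=296936467/97200000, spread=4568723/69984000
Step 8: max=326708435629/104976000000, min=8929618889/2916000000, spread=8387449/167961600

Answer: 1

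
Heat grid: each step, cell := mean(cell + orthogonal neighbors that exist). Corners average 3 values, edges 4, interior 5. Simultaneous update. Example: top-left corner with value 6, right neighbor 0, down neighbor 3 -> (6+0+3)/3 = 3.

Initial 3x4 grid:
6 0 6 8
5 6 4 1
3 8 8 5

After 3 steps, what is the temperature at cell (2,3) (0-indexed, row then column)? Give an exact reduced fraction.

Step 1: cell (2,3) = 14/3
Step 2: cell (2,3) = 185/36
Step 3: cell (2,3) = 557/108
Full grid after step 3:
  601/135 16673/3600 5611/1200 341/72
  5891/1200 4923/1000 7537/1500 35221/7200
  5683/1080 19573/3600 19133/3600 557/108

Answer: 557/108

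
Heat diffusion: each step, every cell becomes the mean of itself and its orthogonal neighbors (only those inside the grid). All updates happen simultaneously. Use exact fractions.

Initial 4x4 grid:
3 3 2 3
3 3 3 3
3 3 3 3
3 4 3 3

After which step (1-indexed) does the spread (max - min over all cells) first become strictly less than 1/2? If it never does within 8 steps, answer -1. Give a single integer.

Step 1: max=10/3, min=8/3, spread=2/3
Step 2: max=391/120, min=329/120, spread=31/60
Step 3: max=3451/1080, min=3029/1080, spread=211/540
  -> spread < 1/2 first at step 3
Step 4: max=102241/32400, min=92159/32400, spread=5041/16200
Step 5: max=3046111/972000, min=2785889/972000, spread=130111/486000
Step 6: max=90735781/29160000, min=84224219/29160000, spread=3255781/14580000
Step 7: max=2706760351/874800000, min=2542039649/874800000, spread=82360351/437400000
Step 8: max=80806577821/26244000000, min=76657422179/26244000000, spread=2074577821/13122000000

Answer: 3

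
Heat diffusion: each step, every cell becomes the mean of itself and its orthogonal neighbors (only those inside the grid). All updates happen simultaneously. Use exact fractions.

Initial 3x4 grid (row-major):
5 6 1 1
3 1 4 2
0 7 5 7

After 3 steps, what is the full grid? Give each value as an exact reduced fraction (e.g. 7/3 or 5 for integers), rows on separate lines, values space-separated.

After step 1:
  14/3 13/4 3 4/3
  9/4 21/5 13/5 7/2
  10/3 13/4 23/4 14/3
After step 2:
  61/18 907/240 611/240 47/18
  289/80 311/100 381/100 121/40
  53/18 62/15 61/15 167/36
After step 3:
  3881/1080 23083/7200 22943/7200 5891/2160
  15667/4800 3689/1000 6623/2000 2817/800
  7697/2160 12829/3600 1873/450 4223/1080

Answer: 3881/1080 23083/7200 22943/7200 5891/2160
15667/4800 3689/1000 6623/2000 2817/800
7697/2160 12829/3600 1873/450 4223/1080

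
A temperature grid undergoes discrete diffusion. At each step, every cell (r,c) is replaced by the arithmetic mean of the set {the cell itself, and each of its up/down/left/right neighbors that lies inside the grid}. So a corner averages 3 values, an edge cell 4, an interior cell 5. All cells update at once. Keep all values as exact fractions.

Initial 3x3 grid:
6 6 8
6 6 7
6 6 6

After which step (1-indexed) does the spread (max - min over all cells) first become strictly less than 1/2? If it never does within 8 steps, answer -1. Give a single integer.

Answer: 4

Derivation:
Step 1: max=7, min=6, spread=1
Step 2: max=27/4, min=6, spread=3/4
Step 3: max=4739/720, min=1091/180, spread=25/48
Step 4: max=280553/43200, min=33091/5400, spread=211/576
  -> spread < 1/2 first at step 4
Step 5: max=5558297/864000, min=49409/8000, spread=1777/6912
Step 6: max=994438177/155520000, min=15099493/2430000, spread=14971/82944
Step 7: max=59407070419/9331200000, min=14556171511/2332800000, spread=126121/995328
Step 8: max=1184623302131/186624000000, min=146002719407/23328000000, spread=1062499/11943936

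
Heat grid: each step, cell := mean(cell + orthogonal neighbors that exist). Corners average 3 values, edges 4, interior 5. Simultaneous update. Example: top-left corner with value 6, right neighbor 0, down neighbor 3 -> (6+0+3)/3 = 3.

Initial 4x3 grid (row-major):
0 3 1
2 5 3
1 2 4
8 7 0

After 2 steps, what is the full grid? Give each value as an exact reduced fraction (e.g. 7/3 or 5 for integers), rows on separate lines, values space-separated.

Answer: 71/36 37/16 47/18
119/48 143/50 65/24
863/240 331/100 389/120
77/18 341/80 61/18

Derivation:
After step 1:
  5/3 9/4 7/3
  2 3 13/4
  13/4 19/5 9/4
  16/3 17/4 11/3
After step 2:
  71/36 37/16 47/18
  119/48 143/50 65/24
  863/240 331/100 389/120
  77/18 341/80 61/18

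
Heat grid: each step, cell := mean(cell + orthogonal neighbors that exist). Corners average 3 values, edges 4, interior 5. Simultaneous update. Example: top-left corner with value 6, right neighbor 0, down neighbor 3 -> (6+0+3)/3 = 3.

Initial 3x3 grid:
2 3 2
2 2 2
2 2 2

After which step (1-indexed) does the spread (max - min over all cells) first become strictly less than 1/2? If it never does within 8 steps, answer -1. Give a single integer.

Step 1: max=7/3, min=2, spread=1/3
  -> spread < 1/2 first at step 1
Step 2: max=547/240, min=2, spread=67/240
Step 3: max=4757/2160, min=407/200, spread=1807/10800
Step 4: max=1885963/864000, min=11161/5400, spread=33401/288000
Step 5: max=16781933/7776000, min=1123391/540000, spread=3025513/38880000
Step 6: max=6685726867/3110400000, min=60355949/28800000, spread=53531/995328
Step 7: max=399280925849/186624000000, min=16343116051/7776000000, spread=450953/11943936
Step 8: max=23903783560603/11197440000000, min=1967248610519/933120000000, spread=3799043/143327232

Answer: 1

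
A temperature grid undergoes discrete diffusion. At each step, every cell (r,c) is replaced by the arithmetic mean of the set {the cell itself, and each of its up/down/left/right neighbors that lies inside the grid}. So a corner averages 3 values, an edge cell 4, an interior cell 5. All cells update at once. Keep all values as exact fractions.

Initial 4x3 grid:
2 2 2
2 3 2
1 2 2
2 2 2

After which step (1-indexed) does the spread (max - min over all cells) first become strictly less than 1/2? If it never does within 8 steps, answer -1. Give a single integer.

Answer: 2

Derivation:
Step 1: max=9/4, min=5/3, spread=7/12
Step 2: max=13/6, min=65/36, spread=13/36
  -> spread < 1/2 first at step 2
Step 3: max=767/360, min=803/432, spread=587/2160
Step 4: max=91823/43200, min=123037/64800, spread=5879/25920
Step 5: max=5453707/2592000, min=937351/486000, spread=272701/1555200
Step 6: max=325137893/155520000, min=227222651/116640000, spread=2660923/18662400
Step 7: max=19381478287/9331200000, min=13744675009/6998400000, spread=126629393/1119744000
Step 8: max=1157249249933/559872000000, min=829444787231/419904000000, spread=1231748807/13436928000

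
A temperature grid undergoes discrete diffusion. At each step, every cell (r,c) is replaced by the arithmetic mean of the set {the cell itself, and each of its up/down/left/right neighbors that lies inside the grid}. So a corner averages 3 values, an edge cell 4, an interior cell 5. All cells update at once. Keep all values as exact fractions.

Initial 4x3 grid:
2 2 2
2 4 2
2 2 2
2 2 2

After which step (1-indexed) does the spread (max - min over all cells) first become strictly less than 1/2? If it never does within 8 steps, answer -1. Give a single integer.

Step 1: max=5/2, min=2, spread=1/2
Step 2: max=123/50, min=2, spread=23/50
  -> spread < 1/2 first at step 2
Step 3: max=5611/2400, min=413/200, spread=131/480
Step 4: max=49751/21600, min=7591/3600, spread=841/4320
Step 5: max=19822051/8640000, min=1533373/720000, spread=56863/345600
Step 6: max=177054341/77760000, min=13949543/6480000, spread=386393/3110400
Step 7: max=70601723131/31104000000, min=5604358813/2592000000, spread=26795339/248832000
Step 8: max=4216295714129/1866240000000, min=338126149667/155520000000, spread=254051069/2985984000

Answer: 2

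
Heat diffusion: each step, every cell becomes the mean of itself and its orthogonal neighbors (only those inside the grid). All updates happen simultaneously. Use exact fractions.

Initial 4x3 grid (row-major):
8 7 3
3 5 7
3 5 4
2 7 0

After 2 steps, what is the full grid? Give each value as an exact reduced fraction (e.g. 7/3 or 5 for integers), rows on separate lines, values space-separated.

Answer: 11/2 1369/240 97/18
97/20 509/100 1189/240
21/5 419/100 1033/240
43/12 479/120 67/18

Derivation:
After step 1:
  6 23/4 17/3
  19/4 27/5 19/4
  13/4 24/5 4
  4 7/2 11/3
After step 2:
  11/2 1369/240 97/18
  97/20 509/100 1189/240
  21/5 419/100 1033/240
  43/12 479/120 67/18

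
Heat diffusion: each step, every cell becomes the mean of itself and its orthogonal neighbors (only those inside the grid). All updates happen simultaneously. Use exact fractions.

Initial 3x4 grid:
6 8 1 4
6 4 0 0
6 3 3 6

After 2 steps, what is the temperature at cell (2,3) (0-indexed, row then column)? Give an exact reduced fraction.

Step 1: cell (2,3) = 3
Step 2: cell (2,3) = 17/6
Full grid after step 2:
  203/36 283/60 169/60 89/36
  641/120 401/100 291/100 263/120
  29/6 81/20 29/10 17/6

Answer: 17/6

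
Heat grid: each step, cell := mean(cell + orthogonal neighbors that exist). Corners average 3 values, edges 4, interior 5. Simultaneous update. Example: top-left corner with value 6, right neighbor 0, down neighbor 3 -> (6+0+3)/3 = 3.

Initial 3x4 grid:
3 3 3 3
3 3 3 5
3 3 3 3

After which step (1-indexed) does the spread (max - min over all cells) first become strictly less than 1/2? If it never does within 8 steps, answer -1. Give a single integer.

Step 1: max=11/3, min=3, spread=2/3
Step 2: max=427/120, min=3, spread=67/120
Step 3: max=3677/1080, min=3, spread=437/1080
  -> spread < 1/2 first at step 3
Step 4: max=1453531/432000, min=1509/500, spread=29951/86400
Step 5: max=12879821/3888000, min=10283/3375, spread=206761/777600
Step 6: max=5121795571/1555200000, min=8265671/2700000, spread=14430763/62208000
Step 7: max=305043741689/93312000000, min=665652727/216000000, spread=139854109/746496000
Step 8: max=18218631890251/5598720000000, min=60171228977/19440000000, spread=7114543559/44789760000

Answer: 3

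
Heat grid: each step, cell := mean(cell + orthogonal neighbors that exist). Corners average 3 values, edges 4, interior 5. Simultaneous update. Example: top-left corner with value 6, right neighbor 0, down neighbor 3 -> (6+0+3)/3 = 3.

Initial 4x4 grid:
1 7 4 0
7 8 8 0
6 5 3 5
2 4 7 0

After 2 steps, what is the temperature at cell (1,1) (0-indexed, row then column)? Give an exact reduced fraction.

Step 1: cell (1,1) = 7
Step 2: cell (1,1) = 273/50
Full grid after step 2:
  31/6 87/16 941/240 28/9
  45/8 273/50 126/25 671/240
  197/40 273/50 209/50 297/80
  9/2 43/10 22/5 19/6

Answer: 273/50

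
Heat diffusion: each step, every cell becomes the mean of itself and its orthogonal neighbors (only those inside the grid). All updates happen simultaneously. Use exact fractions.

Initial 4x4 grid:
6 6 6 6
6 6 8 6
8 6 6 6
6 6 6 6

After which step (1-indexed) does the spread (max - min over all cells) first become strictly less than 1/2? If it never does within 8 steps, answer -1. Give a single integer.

Answer: 3

Derivation:
Step 1: max=20/3, min=6, spread=2/3
Step 2: max=391/60, min=6, spread=31/60
Step 3: max=5759/900, min=733/120, spread=523/1800
  -> spread < 1/2 first at step 3
Step 4: max=171947/27000, min=7373/1200, spread=12109/54000
Step 5: max=5139311/810000, min=668117/108000, spread=256867/1620000
Step 6: max=307541311/48600000, min=20111431/3240000, spread=2934923/24300000
Step 7: max=4606196969/729000000, min=201718231/32400000, spread=135073543/1458000000
Step 8: max=276003074629/43740000000, min=18188102879/2916000000, spread=795382861/10935000000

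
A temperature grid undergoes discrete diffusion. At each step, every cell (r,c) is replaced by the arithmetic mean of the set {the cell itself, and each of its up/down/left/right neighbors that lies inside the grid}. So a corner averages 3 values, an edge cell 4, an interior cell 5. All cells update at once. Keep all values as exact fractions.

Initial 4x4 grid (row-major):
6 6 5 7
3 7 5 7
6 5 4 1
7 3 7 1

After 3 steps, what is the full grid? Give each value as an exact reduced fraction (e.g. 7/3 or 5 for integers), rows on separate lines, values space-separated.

After step 1:
  5 6 23/4 19/3
  11/2 26/5 28/5 5
  21/4 5 22/5 13/4
  16/3 11/2 15/4 3
After step 2:
  11/2 439/80 1421/240 205/36
  419/80 273/50 519/100 1211/240
  253/48 507/100 22/5 313/80
  193/36 235/48 333/80 10/3
After step 3:
  649/120 13421/2400 40127/7200 2999/540
  12881/2400 5289/1000 1561/300 35717/7200
  37691/7200 7529/1500 4547/1000 2003/480
  559/108 35081/7200 403/96 1369/360

Answer: 649/120 13421/2400 40127/7200 2999/540
12881/2400 5289/1000 1561/300 35717/7200
37691/7200 7529/1500 4547/1000 2003/480
559/108 35081/7200 403/96 1369/360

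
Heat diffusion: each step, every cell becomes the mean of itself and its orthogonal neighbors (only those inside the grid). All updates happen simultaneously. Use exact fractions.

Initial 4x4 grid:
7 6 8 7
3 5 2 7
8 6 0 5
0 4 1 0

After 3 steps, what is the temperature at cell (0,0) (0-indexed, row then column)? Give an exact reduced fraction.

Answer: 11729/2160

Derivation:
Step 1: cell (0,0) = 16/3
Step 2: cell (0,0) = 211/36
Step 3: cell (0,0) = 11729/2160
Full grid after step 3:
  11729/2160 40469/7200 39821/7200 6157/1080
  18517/3600 28607/6000 14311/3000 34001/7200
  1701/400 199/50 6781/2000 8131/2400
  172/45 3833/1200 3193/1200 1811/720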